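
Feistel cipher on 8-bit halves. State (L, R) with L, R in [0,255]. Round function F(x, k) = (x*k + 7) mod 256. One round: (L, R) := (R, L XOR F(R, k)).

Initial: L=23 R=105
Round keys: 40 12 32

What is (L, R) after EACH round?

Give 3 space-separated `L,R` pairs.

Round 1 (k=40): L=105 R=120
Round 2 (k=12): L=120 R=206
Round 3 (k=32): L=206 R=191

Answer: 105,120 120,206 206,191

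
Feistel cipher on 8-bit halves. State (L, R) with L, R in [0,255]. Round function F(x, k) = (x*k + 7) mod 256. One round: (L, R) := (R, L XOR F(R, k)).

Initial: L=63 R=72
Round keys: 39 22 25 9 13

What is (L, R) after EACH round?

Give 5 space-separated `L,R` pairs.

Answer: 72,192 192,207 207,254 254,58 58,7

Derivation:
Round 1 (k=39): L=72 R=192
Round 2 (k=22): L=192 R=207
Round 3 (k=25): L=207 R=254
Round 4 (k=9): L=254 R=58
Round 5 (k=13): L=58 R=7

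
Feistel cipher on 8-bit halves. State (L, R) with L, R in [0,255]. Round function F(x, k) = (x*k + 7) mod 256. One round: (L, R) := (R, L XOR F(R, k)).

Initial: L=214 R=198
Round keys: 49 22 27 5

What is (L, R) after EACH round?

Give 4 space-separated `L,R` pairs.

Answer: 198,59 59,223 223,183 183,69

Derivation:
Round 1 (k=49): L=198 R=59
Round 2 (k=22): L=59 R=223
Round 3 (k=27): L=223 R=183
Round 4 (k=5): L=183 R=69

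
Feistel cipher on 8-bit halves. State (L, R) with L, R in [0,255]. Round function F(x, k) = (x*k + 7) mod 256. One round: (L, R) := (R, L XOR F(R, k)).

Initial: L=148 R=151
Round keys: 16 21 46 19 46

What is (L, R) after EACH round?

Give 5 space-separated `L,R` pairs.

Answer: 151,227 227,49 49,54 54,56 56,33

Derivation:
Round 1 (k=16): L=151 R=227
Round 2 (k=21): L=227 R=49
Round 3 (k=46): L=49 R=54
Round 4 (k=19): L=54 R=56
Round 5 (k=46): L=56 R=33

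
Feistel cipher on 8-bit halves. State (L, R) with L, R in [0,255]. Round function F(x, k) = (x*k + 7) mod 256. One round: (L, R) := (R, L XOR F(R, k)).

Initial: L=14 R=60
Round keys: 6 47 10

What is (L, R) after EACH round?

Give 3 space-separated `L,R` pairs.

Answer: 60,97 97,234 234,74

Derivation:
Round 1 (k=6): L=60 R=97
Round 2 (k=47): L=97 R=234
Round 3 (k=10): L=234 R=74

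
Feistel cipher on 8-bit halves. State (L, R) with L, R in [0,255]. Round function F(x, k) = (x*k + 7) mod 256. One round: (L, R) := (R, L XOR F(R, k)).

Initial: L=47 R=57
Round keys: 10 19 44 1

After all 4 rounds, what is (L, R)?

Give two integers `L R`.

Answer: 9 24

Derivation:
Round 1 (k=10): L=57 R=110
Round 2 (k=19): L=110 R=8
Round 3 (k=44): L=8 R=9
Round 4 (k=1): L=9 R=24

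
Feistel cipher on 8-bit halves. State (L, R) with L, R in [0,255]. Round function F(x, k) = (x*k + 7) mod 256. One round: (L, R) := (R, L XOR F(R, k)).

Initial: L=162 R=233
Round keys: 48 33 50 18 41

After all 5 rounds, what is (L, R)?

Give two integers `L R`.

Answer: 250 165

Derivation:
Round 1 (k=48): L=233 R=21
Round 2 (k=33): L=21 R=85
Round 3 (k=50): L=85 R=180
Round 4 (k=18): L=180 R=250
Round 5 (k=41): L=250 R=165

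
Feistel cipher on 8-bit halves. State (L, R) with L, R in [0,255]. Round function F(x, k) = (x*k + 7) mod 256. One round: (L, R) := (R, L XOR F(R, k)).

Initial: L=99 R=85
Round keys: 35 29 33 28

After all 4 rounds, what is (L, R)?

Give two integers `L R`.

Answer: 113 110

Derivation:
Round 1 (k=35): L=85 R=197
Round 2 (k=29): L=197 R=13
Round 3 (k=33): L=13 R=113
Round 4 (k=28): L=113 R=110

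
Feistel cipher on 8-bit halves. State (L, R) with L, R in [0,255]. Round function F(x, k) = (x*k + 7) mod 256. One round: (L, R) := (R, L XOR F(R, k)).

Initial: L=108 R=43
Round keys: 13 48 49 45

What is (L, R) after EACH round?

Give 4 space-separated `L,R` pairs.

Answer: 43,90 90,204 204,73 73,16

Derivation:
Round 1 (k=13): L=43 R=90
Round 2 (k=48): L=90 R=204
Round 3 (k=49): L=204 R=73
Round 4 (k=45): L=73 R=16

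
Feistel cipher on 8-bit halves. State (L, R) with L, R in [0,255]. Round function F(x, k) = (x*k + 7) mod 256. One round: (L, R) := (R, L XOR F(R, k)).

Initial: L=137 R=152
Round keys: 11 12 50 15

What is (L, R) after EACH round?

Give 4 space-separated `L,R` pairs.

Answer: 152,6 6,215 215,3 3,227

Derivation:
Round 1 (k=11): L=152 R=6
Round 2 (k=12): L=6 R=215
Round 3 (k=50): L=215 R=3
Round 4 (k=15): L=3 R=227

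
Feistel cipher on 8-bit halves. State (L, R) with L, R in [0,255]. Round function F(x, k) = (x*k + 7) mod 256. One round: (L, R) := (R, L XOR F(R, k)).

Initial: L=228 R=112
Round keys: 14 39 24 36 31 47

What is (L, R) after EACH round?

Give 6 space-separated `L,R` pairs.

Answer: 112,195 195,204 204,228 228,219 219,104 104,196

Derivation:
Round 1 (k=14): L=112 R=195
Round 2 (k=39): L=195 R=204
Round 3 (k=24): L=204 R=228
Round 4 (k=36): L=228 R=219
Round 5 (k=31): L=219 R=104
Round 6 (k=47): L=104 R=196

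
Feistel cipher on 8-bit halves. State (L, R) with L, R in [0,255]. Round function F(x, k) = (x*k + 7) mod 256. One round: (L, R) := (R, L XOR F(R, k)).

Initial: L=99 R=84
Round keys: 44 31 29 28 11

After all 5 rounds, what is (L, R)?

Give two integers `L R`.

Answer: 8 57

Derivation:
Round 1 (k=44): L=84 R=20
Round 2 (k=31): L=20 R=39
Round 3 (k=29): L=39 R=102
Round 4 (k=28): L=102 R=8
Round 5 (k=11): L=8 R=57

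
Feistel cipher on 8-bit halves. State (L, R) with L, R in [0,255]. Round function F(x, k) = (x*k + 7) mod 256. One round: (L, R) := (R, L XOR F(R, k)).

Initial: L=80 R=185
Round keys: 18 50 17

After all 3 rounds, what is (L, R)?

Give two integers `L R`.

Round 1 (k=18): L=185 R=89
Round 2 (k=50): L=89 R=208
Round 3 (k=17): L=208 R=142

Answer: 208 142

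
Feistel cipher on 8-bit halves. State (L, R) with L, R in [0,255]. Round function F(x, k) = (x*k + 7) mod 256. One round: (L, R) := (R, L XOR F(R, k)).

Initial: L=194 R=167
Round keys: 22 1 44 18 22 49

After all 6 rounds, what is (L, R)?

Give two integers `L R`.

Round 1 (k=22): L=167 R=163
Round 2 (k=1): L=163 R=13
Round 3 (k=44): L=13 R=224
Round 4 (k=18): L=224 R=202
Round 5 (k=22): L=202 R=131
Round 6 (k=49): L=131 R=208

Answer: 131 208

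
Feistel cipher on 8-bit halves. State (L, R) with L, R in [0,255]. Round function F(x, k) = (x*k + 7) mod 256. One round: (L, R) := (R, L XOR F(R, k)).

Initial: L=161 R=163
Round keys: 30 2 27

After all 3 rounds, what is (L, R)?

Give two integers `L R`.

Answer: 164 211

Derivation:
Round 1 (k=30): L=163 R=128
Round 2 (k=2): L=128 R=164
Round 3 (k=27): L=164 R=211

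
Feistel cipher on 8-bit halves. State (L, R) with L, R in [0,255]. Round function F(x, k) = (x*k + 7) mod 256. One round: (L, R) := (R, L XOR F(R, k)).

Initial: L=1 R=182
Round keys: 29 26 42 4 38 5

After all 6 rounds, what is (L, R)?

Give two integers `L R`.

Answer: 214 55

Derivation:
Round 1 (k=29): L=182 R=164
Round 2 (k=26): L=164 R=25
Round 3 (k=42): L=25 R=133
Round 4 (k=4): L=133 R=2
Round 5 (k=38): L=2 R=214
Round 6 (k=5): L=214 R=55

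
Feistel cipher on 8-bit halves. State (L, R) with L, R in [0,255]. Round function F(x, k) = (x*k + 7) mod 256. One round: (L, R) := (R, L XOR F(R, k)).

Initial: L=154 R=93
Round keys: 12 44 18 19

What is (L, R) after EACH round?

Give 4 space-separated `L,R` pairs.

Answer: 93,249 249,142 142,250 250,27

Derivation:
Round 1 (k=12): L=93 R=249
Round 2 (k=44): L=249 R=142
Round 3 (k=18): L=142 R=250
Round 4 (k=19): L=250 R=27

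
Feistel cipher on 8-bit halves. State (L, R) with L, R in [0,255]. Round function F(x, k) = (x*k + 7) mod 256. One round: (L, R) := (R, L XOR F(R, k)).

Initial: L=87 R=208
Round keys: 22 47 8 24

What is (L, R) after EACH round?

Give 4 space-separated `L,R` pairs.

Answer: 208,176 176,135 135,143 143,232

Derivation:
Round 1 (k=22): L=208 R=176
Round 2 (k=47): L=176 R=135
Round 3 (k=8): L=135 R=143
Round 4 (k=24): L=143 R=232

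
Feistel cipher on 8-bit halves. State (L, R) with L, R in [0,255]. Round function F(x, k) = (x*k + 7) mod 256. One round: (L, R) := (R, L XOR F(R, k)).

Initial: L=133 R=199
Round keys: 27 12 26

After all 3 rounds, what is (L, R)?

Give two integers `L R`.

Round 1 (k=27): L=199 R=129
Round 2 (k=12): L=129 R=212
Round 3 (k=26): L=212 R=14

Answer: 212 14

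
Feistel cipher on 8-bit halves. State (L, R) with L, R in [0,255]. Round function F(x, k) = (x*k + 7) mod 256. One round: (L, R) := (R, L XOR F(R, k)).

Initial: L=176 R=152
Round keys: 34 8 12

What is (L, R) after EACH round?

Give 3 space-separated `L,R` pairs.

Round 1 (k=34): L=152 R=135
Round 2 (k=8): L=135 R=167
Round 3 (k=12): L=167 R=92

Answer: 152,135 135,167 167,92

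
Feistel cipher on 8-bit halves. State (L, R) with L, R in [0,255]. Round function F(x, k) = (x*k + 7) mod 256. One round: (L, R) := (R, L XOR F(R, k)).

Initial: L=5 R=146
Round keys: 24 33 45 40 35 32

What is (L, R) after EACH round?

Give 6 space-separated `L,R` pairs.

Answer: 146,178 178,107 107,100 100,204 204,143 143,43

Derivation:
Round 1 (k=24): L=146 R=178
Round 2 (k=33): L=178 R=107
Round 3 (k=45): L=107 R=100
Round 4 (k=40): L=100 R=204
Round 5 (k=35): L=204 R=143
Round 6 (k=32): L=143 R=43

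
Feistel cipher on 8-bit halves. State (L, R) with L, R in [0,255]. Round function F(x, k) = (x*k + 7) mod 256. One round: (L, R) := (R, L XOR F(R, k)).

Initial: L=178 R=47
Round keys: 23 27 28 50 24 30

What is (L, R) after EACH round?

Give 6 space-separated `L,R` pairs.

Round 1 (k=23): L=47 R=242
Round 2 (k=27): L=242 R=162
Round 3 (k=28): L=162 R=77
Round 4 (k=50): L=77 R=179
Round 5 (k=24): L=179 R=130
Round 6 (k=30): L=130 R=240

Answer: 47,242 242,162 162,77 77,179 179,130 130,240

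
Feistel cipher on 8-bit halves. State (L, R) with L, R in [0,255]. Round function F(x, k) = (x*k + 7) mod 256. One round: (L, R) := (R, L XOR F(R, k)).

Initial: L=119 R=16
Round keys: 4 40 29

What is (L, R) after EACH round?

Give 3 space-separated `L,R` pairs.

Round 1 (k=4): L=16 R=48
Round 2 (k=40): L=48 R=151
Round 3 (k=29): L=151 R=18

Answer: 16,48 48,151 151,18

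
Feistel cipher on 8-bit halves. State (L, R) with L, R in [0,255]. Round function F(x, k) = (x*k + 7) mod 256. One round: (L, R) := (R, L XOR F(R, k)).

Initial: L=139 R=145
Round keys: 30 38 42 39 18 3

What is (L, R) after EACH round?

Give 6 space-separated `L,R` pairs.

Answer: 145,142 142,138 138,37 37,32 32,98 98,13

Derivation:
Round 1 (k=30): L=145 R=142
Round 2 (k=38): L=142 R=138
Round 3 (k=42): L=138 R=37
Round 4 (k=39): L=37 R=32
Round 5 (k=18): L=32 R=98
Round 6 (k=3): L=98 R=13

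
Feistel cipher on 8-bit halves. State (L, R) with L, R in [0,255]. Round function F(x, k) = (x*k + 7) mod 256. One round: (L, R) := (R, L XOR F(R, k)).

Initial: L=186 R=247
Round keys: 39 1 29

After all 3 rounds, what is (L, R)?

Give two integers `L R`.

Answer: 238 239

Derivation:
Round 1 (k=39): L=247 R=18
Round 2 (k=1): L=18 R=238
Round 3 (k=29): L=238 R=239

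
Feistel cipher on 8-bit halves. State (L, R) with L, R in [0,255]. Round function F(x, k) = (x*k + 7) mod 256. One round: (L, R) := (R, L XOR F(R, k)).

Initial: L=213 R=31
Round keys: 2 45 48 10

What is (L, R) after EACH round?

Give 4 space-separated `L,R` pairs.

Round 1 (k=2): L=31 R=144
Round 2 (k=45): L=144 R=72
Round 3 (k=48): L=72 R=23
Round 4 (k=10): L=23 R=165

Answer: 31,144 144,72 72,23 23,165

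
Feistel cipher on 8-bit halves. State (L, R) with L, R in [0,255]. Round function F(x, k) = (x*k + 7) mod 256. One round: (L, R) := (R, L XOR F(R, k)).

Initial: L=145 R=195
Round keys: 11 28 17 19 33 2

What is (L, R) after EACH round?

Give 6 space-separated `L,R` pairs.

Round 1 (k=11): L=195 R=249
Round 2 (k=28): L=249 R=128
Round 3 (k=17): L=128 R=126
Round 4 (k=19): L=126 R=225
Round 5 (k=33): L=225 R=118
Round 6 (k=2): L=118 R=18

Answer: 195,249 249,128 128,126 126,225 225,118 118,18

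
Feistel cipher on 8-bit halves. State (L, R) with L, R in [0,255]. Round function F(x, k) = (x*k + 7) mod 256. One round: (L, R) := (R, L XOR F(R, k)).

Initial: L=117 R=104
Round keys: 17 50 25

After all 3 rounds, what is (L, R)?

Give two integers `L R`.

Round 1 (k=17): L=104 R=154
Round 2 (k=50): L=154 R=115
Round 3 (k=25): L=115 R=216

Answer: 115 216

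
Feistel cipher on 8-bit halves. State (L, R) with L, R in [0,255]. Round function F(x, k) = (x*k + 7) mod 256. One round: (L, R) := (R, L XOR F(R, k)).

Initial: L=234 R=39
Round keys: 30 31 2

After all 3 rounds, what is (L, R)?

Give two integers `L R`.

Answer: 211 222

Derivation:
Round 1 (k=30): L=39 R=115
Round 2 (k=31): L=115 R=211
Round 3 (k=2): L=211 R=222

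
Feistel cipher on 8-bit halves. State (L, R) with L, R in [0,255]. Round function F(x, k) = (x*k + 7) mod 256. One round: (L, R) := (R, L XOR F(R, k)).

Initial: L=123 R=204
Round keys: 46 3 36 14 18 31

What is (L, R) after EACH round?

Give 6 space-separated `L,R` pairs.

Round 1 (k=46): L=204 R=212
Round 2 (k=3): L=212 R=79
Round 3 (k=36): L=79 R=247
Round 4 (k=14): L=247 R=198
Round 5 (k=18): L=198 R=4
Round 6 (k=31): L=4 R=69

Answer: 204,212 212,79 79,247 247,198 198,4 4,69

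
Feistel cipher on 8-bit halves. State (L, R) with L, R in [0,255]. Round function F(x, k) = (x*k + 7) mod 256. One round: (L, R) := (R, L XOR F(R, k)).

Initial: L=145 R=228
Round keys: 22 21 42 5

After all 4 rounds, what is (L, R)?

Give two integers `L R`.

Answer: 15 155

Derivation:
Round 1 (k=22): L=228 R=14
Round 2 (k=21): L=14 R=201
Round 3 (k=42): L=201 R=15
Round 4 (k=5): L=15 R=155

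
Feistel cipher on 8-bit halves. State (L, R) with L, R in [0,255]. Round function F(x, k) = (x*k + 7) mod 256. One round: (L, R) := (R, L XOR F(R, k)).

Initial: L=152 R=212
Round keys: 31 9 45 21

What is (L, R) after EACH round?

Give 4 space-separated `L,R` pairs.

Answer: 212,43 43,94 94,166 166,251

Derivation:
Round 1 (k=31): L=212 R=43
Round 2 (k=9): L=43 R=94
Round 3 (k=45): L=94 R=166
Round 4 (k=21): L=166 R=251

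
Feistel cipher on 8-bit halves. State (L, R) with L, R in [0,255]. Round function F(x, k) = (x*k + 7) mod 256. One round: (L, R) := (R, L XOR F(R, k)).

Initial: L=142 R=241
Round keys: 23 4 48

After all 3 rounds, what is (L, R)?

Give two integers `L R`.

Round 1 (k=23): L=241 R=32
Round 2 (k=4): L=32 R=118
Round 3 (k=48): L=118 R=7

Answer: 118 7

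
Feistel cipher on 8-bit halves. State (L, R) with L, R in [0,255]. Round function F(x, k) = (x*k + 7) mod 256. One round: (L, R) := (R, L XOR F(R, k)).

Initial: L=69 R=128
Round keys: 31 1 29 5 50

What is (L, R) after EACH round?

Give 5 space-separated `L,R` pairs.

Round 1 (k=31): L=128 R=194
Round 2 (k=1): L=194 R=73
Round 3 (k=29): L=73 R=142
Round 4 (k=5): L=142 R=132
Round 5 (k=50): L=132 R=65

Answer: 128,194 194,73 73,142 142,132 132,65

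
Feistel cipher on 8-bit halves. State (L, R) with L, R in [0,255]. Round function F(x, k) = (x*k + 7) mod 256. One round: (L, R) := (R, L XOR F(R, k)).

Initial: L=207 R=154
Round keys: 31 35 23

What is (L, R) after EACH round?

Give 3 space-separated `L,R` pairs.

Round 1 (k=31): L=154 R=98
Round 2 (k=35): L=98 R=247
Round 3 (k=23): L=247 R=90

Answer: 154,98 98,247 247,90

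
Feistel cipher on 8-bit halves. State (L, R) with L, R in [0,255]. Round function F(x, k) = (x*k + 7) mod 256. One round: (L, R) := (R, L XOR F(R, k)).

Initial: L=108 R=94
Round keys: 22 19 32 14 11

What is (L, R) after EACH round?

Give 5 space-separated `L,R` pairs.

Round 1 (k=22): L=94 R=119
Round 2 (k=19): L=119 R=130
Round 3 (k=32): L=130 R=48
Round 4 (k=14): L=48 R=37
Round 5 (k=11): L=37 R=174

Answer: 94,119 119,130 130,48 48,37 37,174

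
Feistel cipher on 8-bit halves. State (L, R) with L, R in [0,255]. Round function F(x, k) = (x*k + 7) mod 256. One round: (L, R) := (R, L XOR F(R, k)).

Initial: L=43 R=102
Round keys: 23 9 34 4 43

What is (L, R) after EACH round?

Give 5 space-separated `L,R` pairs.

Round 1 (k=23): L=102 R=26
Round 2 (k=9): L=26 R=151
Round 3 (k=34): L=151 R=15
Round 4 (k=4): L=15 R=212
Round 5 (k=43): L=212 R=172

Answer: 102,26 26,151 151,15 15,212 212,172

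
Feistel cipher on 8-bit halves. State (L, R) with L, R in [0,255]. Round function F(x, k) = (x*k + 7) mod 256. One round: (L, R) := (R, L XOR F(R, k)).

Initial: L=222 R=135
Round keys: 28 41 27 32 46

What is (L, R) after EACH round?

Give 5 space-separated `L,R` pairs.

Round 1 (k=28): L=135 R=21
Round 2 (k=41): L=21 R=227
Round 3 (k=27): L=227 R=237
Round 4 (k=32): L=237 R=68
Round 5 (k=46): L=68 R=210

Answer: 135,21 21,227 227,237 237,68 68,210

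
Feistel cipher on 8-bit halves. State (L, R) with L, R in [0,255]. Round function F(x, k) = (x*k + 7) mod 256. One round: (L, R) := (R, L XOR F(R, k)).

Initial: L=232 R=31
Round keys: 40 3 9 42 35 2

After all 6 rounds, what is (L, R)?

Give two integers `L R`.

Round 1 (k=40): L=31 R=55
Round 2 (k=3): L=55 R=179
Round 3 (k=9): L=179 R=101
Round 4 (k=42): L=101 R=42
Round 5 (k=35): L=42 R=160
Round 6 (k=2): L=160 R=109

Answer: 160 109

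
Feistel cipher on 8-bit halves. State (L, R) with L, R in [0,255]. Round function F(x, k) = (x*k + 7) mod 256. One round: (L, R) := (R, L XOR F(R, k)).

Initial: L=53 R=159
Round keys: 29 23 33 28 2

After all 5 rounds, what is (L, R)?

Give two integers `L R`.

Round 1 (k=29): L=159 R=63
Round 2 (k=23): L=63 R=47
Round 3 (k=33): L=47 R=41
Round 4 (k=28): L=41 R=172
Round 5 (k=2): L=172 R=118

Answer: 172 118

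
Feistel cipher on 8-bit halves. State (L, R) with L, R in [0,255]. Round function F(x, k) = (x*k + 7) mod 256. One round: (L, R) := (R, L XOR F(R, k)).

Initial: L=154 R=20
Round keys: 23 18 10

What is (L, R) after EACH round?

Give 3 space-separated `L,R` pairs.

Answer: 20,73 73,61 61,32

Derivation:
Round 1 (k=23): L=20 R=73
Round 2 (k=18): L=73 R=61
Round 3 (k=10): L=61 R=32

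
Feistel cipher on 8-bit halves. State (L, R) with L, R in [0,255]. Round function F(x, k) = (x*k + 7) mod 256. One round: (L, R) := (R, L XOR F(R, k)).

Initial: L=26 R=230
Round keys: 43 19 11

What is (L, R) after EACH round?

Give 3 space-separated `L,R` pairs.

Answer: 230,179 179,182 182,106

Derivation:
Round 1 (k=43): L=230 R=179
Round 2 (k=19): L=179 R=182
Round 3 (k=11): L=182 R=106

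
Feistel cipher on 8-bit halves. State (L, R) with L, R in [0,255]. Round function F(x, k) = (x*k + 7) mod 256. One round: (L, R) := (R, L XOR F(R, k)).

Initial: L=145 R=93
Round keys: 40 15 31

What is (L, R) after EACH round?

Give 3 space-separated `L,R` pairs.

Answer: 93,30 30,148 148,237

Derivation:
Round 1 (k=40): L=93 R=30
Round 2 (k=15): L=30 R=148
Round 3 (k=31): L=148 R=237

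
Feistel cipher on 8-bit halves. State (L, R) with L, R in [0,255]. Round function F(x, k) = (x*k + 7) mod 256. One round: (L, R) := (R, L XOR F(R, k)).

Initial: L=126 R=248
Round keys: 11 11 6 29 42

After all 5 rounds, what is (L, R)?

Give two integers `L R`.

Answer: 75 103

Derivation:
Round 1 (k=11): L=248 R=209
Round 2 (k=11): L=209 R=250
Round 3 (k=6): L=250 R=50
Round 4 (k=29): L=50 R=75
Round 5 (k=42): L=75 R=103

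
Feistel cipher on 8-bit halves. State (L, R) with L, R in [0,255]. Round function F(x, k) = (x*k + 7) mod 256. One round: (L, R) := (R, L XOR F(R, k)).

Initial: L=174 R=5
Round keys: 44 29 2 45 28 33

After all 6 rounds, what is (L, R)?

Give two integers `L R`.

Answer: 51 236

Derivation:
Round 1 (k=44): L=5 R=77
Round 2 (k=29): L=77 R=197
Round 3 (k=2): L=197 R=220
Round 4 (k=45): L=220 R=118
Round 5 (k=28): L=118 R=51
Round 6 (k=33): L=51 R=236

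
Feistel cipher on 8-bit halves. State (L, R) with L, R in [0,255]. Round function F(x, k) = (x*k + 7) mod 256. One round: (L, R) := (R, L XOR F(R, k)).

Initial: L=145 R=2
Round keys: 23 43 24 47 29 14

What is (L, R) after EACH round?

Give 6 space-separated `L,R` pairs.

Answer: 2,164 164,145 145,59 59,77 77,251 251,140

Derivation:
Round 1 (k=23): L=2 R=164
Round 2 (k=43): L=164 R=145
Round 3 (k=24): L=145 R=59
Round 4 (k=47): L=59 R=77
Round 5 (k=29): L=77 R=251
Round 6 (k=14): L=251 R=140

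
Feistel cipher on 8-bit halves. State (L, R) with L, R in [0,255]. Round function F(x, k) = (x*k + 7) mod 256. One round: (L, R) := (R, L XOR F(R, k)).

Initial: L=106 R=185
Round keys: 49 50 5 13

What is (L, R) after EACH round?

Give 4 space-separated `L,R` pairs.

Round 1 (k=49): L=185 R=26
Round 2 (k=50): L=26 R=162
Round 3 (k=5): L=162 R=43
Round 4 (k=13): L=43 R=148

Answer: 185,26 26,162 162,43 43,148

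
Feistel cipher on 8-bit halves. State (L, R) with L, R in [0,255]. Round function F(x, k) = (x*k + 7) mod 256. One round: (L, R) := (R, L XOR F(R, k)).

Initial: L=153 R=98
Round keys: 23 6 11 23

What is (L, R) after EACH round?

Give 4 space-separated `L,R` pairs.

Round 1 (k=23): L=98 R=76
Round 2 (k=6): L=76 R=173
Round 3 (k=11): L=173 R=58
Round 4 (k=23): L=58 R=144

Answer: 98,76 76,173 173,58 58,144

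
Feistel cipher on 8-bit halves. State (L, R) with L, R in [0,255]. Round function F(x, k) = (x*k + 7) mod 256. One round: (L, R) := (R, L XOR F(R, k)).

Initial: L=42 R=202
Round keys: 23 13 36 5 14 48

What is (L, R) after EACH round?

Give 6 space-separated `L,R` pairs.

Round 1 (k=23): L=202 R=7
Round 2 (k=13): L=7 R=168
Round 3 (k=36): L=168 R=160
Round 4 (k=5): L=160 R=143
Round 5 (k=14): L=143 R=121
Round 6 (k=48): L=121 R=56

Answer: 202,7 7,168 168,160 160,143 143,121 121,56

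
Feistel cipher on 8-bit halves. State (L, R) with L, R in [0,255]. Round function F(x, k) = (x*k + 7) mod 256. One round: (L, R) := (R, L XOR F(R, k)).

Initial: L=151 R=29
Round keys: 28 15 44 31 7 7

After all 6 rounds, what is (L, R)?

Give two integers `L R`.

Round 1 (k=28): L=29 R=164
Round 2 (k=15): L=164 R=190
Round 3 (k=44): L=190 R=11
Round 4 (k=31): L=11 R=226
Round 5 (k=7): L=226 R=62
Round 6 (k=7): L=62 R=91

Answer: 62 91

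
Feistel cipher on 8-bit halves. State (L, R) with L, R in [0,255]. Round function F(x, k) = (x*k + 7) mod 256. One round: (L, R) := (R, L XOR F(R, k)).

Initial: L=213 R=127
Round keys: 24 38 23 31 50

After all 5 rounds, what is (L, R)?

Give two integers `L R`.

Answer: 234 74

Derivation:
Round 1 (k=24): L=127 R=58
Round 2 (k=38): L=58 R=220
Round 3 (k=23): L=220 R=241
Round 4 (k=31): L=241 R=234
Round 5 (k=50): L=234 R=74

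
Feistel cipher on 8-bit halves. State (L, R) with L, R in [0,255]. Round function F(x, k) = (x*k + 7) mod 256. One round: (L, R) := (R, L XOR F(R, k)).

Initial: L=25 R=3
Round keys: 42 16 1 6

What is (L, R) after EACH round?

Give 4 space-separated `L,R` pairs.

Round 1 (k=42): L=3 R=156
Round 2 (k=16): L=156 R=196
Round 3 (k=1): L=196 R=87
Round 4 (k=6): L=87 R=213

Answer: 3,156 156,196 196,87 87,213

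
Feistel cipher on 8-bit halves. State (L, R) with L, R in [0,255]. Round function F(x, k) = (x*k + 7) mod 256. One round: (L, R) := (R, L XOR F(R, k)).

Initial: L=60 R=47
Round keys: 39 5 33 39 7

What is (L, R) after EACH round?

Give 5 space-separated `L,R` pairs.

Round 1 (k=39): L=47 R=12
Round 2 (k=5): L=12 R=108
Round 3 (k=33): L=108 R=255
Round 4 (k=39): L=255 R=140
Round 5 (k=7): L=140 R=36

Answer: 47,12 12,108 108,255 255,140 140,36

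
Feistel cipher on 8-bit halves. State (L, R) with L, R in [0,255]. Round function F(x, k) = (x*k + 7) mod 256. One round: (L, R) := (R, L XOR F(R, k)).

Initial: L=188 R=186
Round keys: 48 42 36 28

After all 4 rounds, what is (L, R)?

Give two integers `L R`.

Answer: 120 104

Derivation:
Round 1 (k=48): L=186 R=91
Round 2 (k=42): L=91 R=79
Round 3 (k=36): L=79 R=120
Round 4 (k=28): L=120 R=104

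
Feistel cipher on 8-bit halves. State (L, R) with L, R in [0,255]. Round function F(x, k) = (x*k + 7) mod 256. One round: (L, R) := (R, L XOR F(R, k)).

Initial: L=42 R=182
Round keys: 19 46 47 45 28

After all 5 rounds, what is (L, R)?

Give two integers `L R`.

Answer: 249 144

Derivation:
Round 1 (k=19): L=182 R=163
Round 2 (k=46): L=163 R=231
Round 3 (k=47): L=231 R=211
Round 4 (k=45): L=211 R=249
Round 5 (k=28): L=249 R=144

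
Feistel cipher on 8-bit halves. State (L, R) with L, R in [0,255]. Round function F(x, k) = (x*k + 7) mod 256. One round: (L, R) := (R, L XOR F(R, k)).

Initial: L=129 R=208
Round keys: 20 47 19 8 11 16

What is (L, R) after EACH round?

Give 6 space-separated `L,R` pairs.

Answer: 208,198 198,177 177,236 236,214 214,213 213,129

Derivation:
Round 1 (k=20): L=208 R=198
Round 2 (k=47): L=198 R=177
Round 3 (k=19): L=177 R=236
Round 4 (k=8): L=236 R=214
Round 5 (k=11): L=214 R=213
Round 6 (k=16): L=213 R=129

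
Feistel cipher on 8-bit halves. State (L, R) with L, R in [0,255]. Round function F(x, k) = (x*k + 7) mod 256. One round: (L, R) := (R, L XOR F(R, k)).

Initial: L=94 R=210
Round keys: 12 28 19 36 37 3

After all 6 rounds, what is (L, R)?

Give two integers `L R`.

Answer: 218 119

Derivation:
Round 1 (k=12): L=210 R=129
Round 2 (k=28): L=129 R=241
Round 3 (k=19): L=241 R=107
Round 4 (k=36): L=107 R=226
Round 5 (k=37): L=226 R=218
Round 6 (k=3): L=218 R=119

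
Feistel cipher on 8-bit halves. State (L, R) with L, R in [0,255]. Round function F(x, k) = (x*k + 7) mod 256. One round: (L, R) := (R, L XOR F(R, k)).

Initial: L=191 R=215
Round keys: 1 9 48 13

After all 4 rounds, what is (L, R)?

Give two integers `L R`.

Answer: 54 98

Derivation:
Round 1 (k=1): L=215 R=97
Round 2 (k=9): L=97 R=167
Round 3 (k=48): L=167 R=54
Round 4 (k=13): L=54 R=98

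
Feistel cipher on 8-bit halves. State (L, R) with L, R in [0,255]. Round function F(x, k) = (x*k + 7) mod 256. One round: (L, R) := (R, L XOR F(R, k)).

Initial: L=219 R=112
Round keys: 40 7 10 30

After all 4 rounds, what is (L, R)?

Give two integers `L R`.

Answer: 137 238

Derivation:
Round 1 (k=40): L=112 R=92
Round 2 (k=7): L=92 R=251
Round 3 (k=10): L=251 R=137
Round 4 (k=30): L=137 R=238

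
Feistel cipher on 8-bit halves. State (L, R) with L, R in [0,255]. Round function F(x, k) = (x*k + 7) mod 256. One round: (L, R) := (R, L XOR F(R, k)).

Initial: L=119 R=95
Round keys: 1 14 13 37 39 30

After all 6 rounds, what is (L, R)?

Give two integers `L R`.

Answer: 162 54

Derivation:
Round 1 (k=1): L=95 R=17
Round 2 (k=14): L=17 R=170
Round 3 (k=13): L=170 R=184
Round 4 (k=37): L=184 R=53
Round 5 (k=39): L=53 R=162
Round 6 (k=30): L=162 R=54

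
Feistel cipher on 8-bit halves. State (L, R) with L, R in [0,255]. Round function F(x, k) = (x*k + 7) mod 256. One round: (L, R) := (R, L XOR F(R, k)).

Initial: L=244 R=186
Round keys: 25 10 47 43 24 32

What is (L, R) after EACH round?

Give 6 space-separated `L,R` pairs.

Answer: 186,197 197,3 3,81 81,161 161,78 78,102

Derivation:
Round 1 (k=25): L=186 R=197
Round 2 (k=10): L=197 R=3
Round 3 (k=47): L=3 R=81
Round 4 (k=43): L=81 R=161
Round 5 (k=24): L=161 R=78
Round 6 (k=32): L=78 R=102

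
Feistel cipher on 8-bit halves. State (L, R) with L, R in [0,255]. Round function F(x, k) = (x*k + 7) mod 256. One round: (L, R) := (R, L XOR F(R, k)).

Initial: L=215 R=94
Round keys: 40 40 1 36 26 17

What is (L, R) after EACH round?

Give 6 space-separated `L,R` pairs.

Round 1 (k=40): L=94 R=96
Round 2 (k=40): L=96 R=89
Round 3 (k=1): L=89 R=0
Round 4 (k=36): L=0 R=94
Round 5 (k=26): L=94 R=147
Round 6 (k=17): L=147 R=148

Answer: 94,96 96,89 89,0 0,94 94,147 147,148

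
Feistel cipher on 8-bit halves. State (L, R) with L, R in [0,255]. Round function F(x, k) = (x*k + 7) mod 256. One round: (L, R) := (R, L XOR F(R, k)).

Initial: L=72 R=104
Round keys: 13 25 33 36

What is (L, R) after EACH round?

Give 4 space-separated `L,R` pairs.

Answer: 104,7 7,222 222,162 162,17

Derivation:
Round 1 (k=13): L=104 R=7
Round 2 (k=25): L=7 R=222
Round 3 (k=33): L=222 R=162
Round 4 (k=36): L=162 R=17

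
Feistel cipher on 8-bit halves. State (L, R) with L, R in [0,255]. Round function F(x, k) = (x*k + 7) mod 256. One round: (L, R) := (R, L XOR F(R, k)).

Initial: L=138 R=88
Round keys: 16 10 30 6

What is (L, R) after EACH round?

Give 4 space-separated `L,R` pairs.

Answer: 88,13 13,209 209,136 136,230

Derivation:
Round 1 (k=16): L=88 R=13
Round 2 (k=10): L=13 R=209
Round 3 (k=30): L=209 R=136
Round 4 (k=6): L=136 R=230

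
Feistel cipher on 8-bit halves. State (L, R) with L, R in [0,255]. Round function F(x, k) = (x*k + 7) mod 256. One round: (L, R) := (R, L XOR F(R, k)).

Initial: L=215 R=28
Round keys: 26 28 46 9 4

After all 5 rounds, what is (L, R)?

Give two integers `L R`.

Round 1 (k=26): L=28 R=8
Round 2 (k=28): L=8 R=251
Round 3 (k=46): L=251 R=41
Round 4 (k=9): L=41 R=131
Round 5 (k=4): L=131 R=58

Answer: 131 58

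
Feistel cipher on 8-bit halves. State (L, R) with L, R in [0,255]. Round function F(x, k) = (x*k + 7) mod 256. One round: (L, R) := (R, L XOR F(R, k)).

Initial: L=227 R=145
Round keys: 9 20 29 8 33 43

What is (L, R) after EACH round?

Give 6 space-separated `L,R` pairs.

Answer: 145,195 195,210 210,18 18,69 69,254 254,244

Derivation:
Round 1 (k=9): L=145 R=195
Round 2 (k=20): L=195 R=210
Round 3 (k=29): L=210 R=18
Round 4 (k=8): L=18 R=69
Round 5 (k=33): L=69 R=254
Round 6 (k=43): L=254 R=244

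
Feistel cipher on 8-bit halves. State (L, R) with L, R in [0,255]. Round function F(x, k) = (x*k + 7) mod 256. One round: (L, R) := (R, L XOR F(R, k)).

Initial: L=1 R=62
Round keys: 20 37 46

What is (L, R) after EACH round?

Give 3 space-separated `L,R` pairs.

Round 1 (k=20): L=62 R=222
Round 2 (k=37): L=222 R=35
Round 3 (k=46): L=35 R=143

Answer: 62,222 222,35 35,143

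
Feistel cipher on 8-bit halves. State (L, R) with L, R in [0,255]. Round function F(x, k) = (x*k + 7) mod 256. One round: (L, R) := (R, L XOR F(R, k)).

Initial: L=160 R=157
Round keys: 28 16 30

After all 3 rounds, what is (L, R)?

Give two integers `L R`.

Round 1 (k=28): L=157 R=147
Round 2 (k=16): L=147 R=170
Round 3 (k=30): L=170 R=96

Answer: 170 96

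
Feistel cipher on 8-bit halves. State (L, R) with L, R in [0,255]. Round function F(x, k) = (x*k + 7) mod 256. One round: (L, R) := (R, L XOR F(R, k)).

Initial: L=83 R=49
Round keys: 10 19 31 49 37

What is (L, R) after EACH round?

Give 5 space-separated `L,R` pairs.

Answer: 49,162 162,60 60,233 233,156 156,122

Derivation:
Round 1 (k=10): L=49 R=162
Round 2 (k=19): L=162 R=60
Round 3 (k=31): L=60 R=233
Round 4 (k=49): L=233 R=156
Round 5 (k=37): L=156 R=122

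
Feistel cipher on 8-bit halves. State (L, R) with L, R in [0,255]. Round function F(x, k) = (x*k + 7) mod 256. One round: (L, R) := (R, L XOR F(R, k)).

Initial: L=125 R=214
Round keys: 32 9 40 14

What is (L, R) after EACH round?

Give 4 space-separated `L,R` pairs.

Round 1 (k=32): L=214 R=186
Round 2 (k=9): L=186 R=71
Round 3 (k=40): L=71 R=165
Round 4 (k=14): L=165 R=74

Answer: 214,186 186,71 71,165 165,74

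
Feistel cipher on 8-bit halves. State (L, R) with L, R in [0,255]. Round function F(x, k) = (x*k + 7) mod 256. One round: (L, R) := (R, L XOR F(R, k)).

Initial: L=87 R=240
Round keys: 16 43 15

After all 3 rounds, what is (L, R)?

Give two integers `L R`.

Round 1 (k=16): L=240 R=80
Round 2 (k=43): L=80 R=135
Round 3 (k=15): L=135 R=160

Answer: 135 160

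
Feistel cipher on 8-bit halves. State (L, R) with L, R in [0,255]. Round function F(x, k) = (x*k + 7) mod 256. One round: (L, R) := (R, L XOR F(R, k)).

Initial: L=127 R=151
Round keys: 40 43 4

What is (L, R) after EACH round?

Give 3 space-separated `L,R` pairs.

Answer: 151,224 224,48 48,39

Derivation:
Round 1 (k=40): L=151 R=224
Round 2 (k=43): L=224 R=48
Round 3 (k=4): L=48 R=39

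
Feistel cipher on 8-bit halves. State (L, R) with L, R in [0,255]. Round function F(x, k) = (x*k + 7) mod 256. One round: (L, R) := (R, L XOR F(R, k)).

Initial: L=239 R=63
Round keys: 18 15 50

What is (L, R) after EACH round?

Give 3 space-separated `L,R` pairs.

Answer: 63,154 154,50 50,81

Derivation:
Round 1 (k=18): L=63 R=154
Round 2 (k=15): L=154 R=50
Round 3 (k=50): L=50 R=81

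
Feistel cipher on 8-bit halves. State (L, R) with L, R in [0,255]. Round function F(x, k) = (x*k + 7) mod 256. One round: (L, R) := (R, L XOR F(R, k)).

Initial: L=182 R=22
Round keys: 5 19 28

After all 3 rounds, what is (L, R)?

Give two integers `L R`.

Answer: 150 172

Derivation:
Round 1 (k=5): L=22 R=195
Round 2 (k=19): L=195 R=150
Round 3 (k=28): L=150 R=172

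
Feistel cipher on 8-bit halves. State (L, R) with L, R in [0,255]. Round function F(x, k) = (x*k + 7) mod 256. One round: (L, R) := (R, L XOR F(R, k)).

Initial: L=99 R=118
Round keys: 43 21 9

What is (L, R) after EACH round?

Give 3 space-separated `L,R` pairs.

Answer: 118,186 186,63 63,132

Derivation:
Round 1 (k=43): L=118 R=186
Round 2 (k=21): L=186 R=63
Round 3 (k=9): L=63 R=132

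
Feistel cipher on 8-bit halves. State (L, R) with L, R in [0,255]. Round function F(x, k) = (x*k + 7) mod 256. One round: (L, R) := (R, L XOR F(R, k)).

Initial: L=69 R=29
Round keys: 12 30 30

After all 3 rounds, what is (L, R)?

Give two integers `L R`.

Answer: 102 221

Derivation:
Round 1 (k=12): L=29 R=38
Round 2 (k=30): L=38 R=102
Round 3 (k=30): L=102 R=221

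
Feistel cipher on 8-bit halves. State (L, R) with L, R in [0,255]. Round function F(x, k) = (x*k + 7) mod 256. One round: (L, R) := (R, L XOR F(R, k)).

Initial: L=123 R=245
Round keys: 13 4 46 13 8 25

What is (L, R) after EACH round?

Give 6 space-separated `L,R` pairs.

Answer: 245,3 3,230 230,88 88,153 153,151 151,95

Derivation:
Round 1 (k=13): L=245 R=3
Round 2 (k=4): L=3 R=230
Round 3 (k=46): L=230 R=88
Round 4 (k=13): L=88 R=153
Round 5 (k=8): L=153 R=151
Round 6 (k=25): L=151 R=95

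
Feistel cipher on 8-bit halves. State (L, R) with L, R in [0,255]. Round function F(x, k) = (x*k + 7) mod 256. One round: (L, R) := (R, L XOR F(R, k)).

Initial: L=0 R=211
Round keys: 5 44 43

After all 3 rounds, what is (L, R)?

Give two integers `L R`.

Answer: 92 93

Derivation:
Round 1 (k=5): L=211 R=38
Round 2 (k=44): L=38 R=92
Round 3 (k=43): L=92 R=93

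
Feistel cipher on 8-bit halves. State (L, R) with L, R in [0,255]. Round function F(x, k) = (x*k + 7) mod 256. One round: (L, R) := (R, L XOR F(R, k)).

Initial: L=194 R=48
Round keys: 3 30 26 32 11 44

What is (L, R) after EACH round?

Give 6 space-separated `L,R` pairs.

Answer: 48,85 85,205 205,140 140,74 74,185 185,153

Derivation:
Round 1 (k=3): L=48 R=85
Round 2 (k=30): L=85 R=205
Round 3 (k=26): L=205 R=140
Round 4 (k=32): L=140 R=74
Round 5 (k=11): L=74 R=185
Round 6 (k=44): L=185 R=153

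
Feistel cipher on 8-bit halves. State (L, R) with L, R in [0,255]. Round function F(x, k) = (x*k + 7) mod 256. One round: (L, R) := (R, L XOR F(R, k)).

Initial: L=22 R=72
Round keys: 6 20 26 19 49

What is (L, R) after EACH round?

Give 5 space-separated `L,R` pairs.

Answer: 72,161 161,211 211,212 212,16 16,195

Derivation:
Round 1 (k=6): L=72 R=161
Round 2 (k=20): L=161 R=211
Round 3 (k=26): L=211 R=212
Round 4 (k=19): L=212 R=16
Round 5 (k=49): L=16 R=195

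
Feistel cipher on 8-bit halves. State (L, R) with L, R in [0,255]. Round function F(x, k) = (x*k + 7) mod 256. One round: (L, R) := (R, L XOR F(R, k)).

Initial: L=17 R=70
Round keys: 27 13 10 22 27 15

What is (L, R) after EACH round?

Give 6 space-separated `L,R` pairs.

Answer: 70,120 120,89 89,249 249,52 52,122 122,25

Derivation:
Round 1 (k=27): L=70 R=120
Round 2 (k=13): L=120 R=89
Round 3 (k=10): L=89 R=249
Round 4 (k=22): L=249 R=52
Round 5 (k=27): L=52 R=122
Round 6 (k=15): L=122 R=25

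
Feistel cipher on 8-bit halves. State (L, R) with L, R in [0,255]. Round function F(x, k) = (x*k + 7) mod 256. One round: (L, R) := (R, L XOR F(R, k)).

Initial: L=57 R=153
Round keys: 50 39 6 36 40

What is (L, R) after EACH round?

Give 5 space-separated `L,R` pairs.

Answer: 153,208 208,46 46,203 203,189 189,68

Derivation:
Round 1 (k=50): L=153 R=208
Round 2 (k=39): L=208 R=46
Round 3 (k=6): L=46 R=203
Round 4 (k=36): L=203 R=189
Round 5 (k=40): L=189 R=68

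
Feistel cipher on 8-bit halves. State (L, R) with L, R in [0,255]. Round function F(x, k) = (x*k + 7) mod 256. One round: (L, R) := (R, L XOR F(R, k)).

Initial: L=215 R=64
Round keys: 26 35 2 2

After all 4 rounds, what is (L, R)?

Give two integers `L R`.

Round 1 (k=26): L=64 R=80
Round 2 (k=35): L=80 R=183
Round 3 (k=2): L=183 R=37
Round 4 (k=2): L=37 R=230

Answer: 37 230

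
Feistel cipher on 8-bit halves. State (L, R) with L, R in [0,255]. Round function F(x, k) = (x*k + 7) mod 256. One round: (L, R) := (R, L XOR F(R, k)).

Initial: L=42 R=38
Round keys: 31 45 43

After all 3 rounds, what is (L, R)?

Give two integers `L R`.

Answer: 80 252

Derivation:
Round 1 (k=31): L=38 R=139
Round 2 (k=45): L=139 R=80
Round 3 (k=43): L=80 R=252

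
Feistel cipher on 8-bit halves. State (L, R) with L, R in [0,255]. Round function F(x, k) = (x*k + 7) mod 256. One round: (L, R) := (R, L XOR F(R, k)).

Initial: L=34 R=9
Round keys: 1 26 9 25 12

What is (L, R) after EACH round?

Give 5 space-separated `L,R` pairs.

Round 1 (k=1): L=9 R=50
Round 2 (k=26): L=50 R=18
Round 3 (k=9): L=18 R=155
Round 4 (k=25): L=155 R=56
Round 5 (k=12): L=56 R=60

Answer: 9,50 50,18 18,155 155,56 56,60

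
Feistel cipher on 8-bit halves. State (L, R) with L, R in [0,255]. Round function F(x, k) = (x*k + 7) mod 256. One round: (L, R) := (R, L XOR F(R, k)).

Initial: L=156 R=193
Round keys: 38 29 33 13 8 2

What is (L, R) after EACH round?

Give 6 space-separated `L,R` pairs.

Round 1 (k=38): L=193 R=49
Round 2 (k=29): L=49 R=85
Round 3 (k=33): L=85 R=205
Round 4 (k=13): L=205 R=37
Round 5 (k=8): L=37 R=226
Round 6 (k=2): L=226 R=238

Answer: 193,49 49,85 85,205 205,37 37,226 226,238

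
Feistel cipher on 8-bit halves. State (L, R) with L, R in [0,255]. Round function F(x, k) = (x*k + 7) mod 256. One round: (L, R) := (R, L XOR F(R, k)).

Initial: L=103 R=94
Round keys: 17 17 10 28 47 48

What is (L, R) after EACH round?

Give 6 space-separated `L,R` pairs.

Answer: 94,34 34,23 23,207 207,188 188,68 68,123

Derivation:
Round 1 (k=17): L=94 R=34
Round 2 (k=17): L=34 R=23
Round 3 (k=10): L=23 R=207
Round 4 (k=28): L=207 R=188
Round 5 (k=47): L=188 R=68
Round 6 (k=48): L=68 R=123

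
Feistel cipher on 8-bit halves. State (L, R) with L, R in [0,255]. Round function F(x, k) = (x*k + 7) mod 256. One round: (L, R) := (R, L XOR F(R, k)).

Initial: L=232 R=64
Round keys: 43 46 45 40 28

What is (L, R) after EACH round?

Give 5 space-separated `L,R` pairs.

Round 1 (k=43): L=64 R=47
Round 2 (k=46): L=47 R=57
Round 3 (k=45): L=57 R=35
Round 4 (k=40): L=35 R=70
Round 5 (k=28): L=70 R=140

Answer: 64,47 47,57 57,35 35,70 70,140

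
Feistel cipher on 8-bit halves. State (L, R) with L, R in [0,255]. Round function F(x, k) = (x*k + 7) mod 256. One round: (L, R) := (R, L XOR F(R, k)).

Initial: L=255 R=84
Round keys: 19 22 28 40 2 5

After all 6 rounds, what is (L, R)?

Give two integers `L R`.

Round 1 (k=19): L=84 R=188
Round 2 (k=22): L=188 R=123
Round 3 (k=28): L=123 R=199
Round 4 (k=40): L=199 R=100
Round 5 (k=2): L=100 R=8
Round 6 (k=5): L=8 R=75

Answer: 8 75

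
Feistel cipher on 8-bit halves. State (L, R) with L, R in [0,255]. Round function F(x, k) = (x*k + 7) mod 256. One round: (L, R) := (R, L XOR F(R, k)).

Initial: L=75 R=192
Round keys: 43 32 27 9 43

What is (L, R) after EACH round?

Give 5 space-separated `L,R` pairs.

Answer: 192,12 12,71 71,136 136,136 136,87

Derivation:
Round 1 (k=43): L=192 R=12
Round 2 (k=32): L=12 R=71
Round 3 (k=27): L=71 R=136
Round 4 (k=9): L=136 R=136
Round 5 (k=43): L=136 R=87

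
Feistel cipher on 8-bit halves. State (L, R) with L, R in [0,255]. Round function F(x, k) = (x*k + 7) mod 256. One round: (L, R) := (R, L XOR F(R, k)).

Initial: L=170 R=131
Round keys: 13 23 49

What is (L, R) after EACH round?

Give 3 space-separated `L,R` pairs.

Answer: 131,4 4,224 224,227

Derivation:
Round 1 (k=13): L=131 R=4
Round 2 (k=23): L=4 R=224
Round 3 (k=49): L=224 R=227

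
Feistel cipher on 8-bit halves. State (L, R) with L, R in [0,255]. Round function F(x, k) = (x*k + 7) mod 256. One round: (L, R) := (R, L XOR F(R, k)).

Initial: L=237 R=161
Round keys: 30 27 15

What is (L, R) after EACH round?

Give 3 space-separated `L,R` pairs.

Answer: 161,8 8,126 126,97

Derivation:
Round 1 (k=30): L=161 R=8
Round 2 (k=27): L=8 R=126
Round 3 (k=15): L=126 R=97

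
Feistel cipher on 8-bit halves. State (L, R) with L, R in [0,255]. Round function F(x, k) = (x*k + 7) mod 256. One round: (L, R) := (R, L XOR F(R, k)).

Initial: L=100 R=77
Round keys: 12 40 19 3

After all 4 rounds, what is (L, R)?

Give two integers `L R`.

Answer: 218 199

Derivation:
Round 1 (k=12): L=77 R=199
Round 2 (k=40): L=199 R=82
Round 3 (k=19): L=82 R=218
Round 4 (k=3): L=218 R=199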